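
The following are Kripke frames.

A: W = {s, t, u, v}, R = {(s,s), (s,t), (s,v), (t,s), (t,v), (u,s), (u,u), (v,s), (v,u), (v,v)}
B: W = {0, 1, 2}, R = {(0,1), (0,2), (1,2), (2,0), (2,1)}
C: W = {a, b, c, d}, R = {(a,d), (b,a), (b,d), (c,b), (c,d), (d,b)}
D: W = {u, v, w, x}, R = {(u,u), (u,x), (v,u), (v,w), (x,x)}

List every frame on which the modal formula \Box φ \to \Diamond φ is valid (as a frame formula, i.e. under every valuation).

The schema corresponds to seriality: \forall x \exists y Rxy.
A: satisfies the condition.
B: satisfies the condition.
C: satisfies the condition.
D: fails — world w has no successor.
Valid on: A, B, C.

A, B, C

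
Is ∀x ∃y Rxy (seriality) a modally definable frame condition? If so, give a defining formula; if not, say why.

Yes: it is seriality, defined by the D schema □p → ◇p.
Suppose □p→◇p is valid. At any x set V(p)=W. Then □p at x, so ◇p at x, so x has a successor.

Definable; □p → ◇p defines it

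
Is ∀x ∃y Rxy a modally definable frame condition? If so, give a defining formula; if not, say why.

Yes — defined by □q → ◇q

The condition is seriality. A defining modal formula is □q → ◇q.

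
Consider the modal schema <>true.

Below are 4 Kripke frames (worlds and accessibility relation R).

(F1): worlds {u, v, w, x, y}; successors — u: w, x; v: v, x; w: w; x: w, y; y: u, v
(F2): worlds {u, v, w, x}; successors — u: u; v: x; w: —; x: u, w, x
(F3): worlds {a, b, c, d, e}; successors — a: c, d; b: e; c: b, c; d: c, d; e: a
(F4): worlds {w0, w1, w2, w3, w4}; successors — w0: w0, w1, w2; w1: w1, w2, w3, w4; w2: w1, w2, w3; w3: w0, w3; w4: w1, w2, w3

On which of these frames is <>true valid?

(F1), (F3), (F4)

Frame correspondent (Sahlqvist): forall x exists y Rxy — i.e. seriality.
(F1): satisfies the condition.
(F2): fails — world w has no successor.
(F3): satisfies the condition.
(F4): satisfies the condition.
Valid on: (F1), (F3), (F4).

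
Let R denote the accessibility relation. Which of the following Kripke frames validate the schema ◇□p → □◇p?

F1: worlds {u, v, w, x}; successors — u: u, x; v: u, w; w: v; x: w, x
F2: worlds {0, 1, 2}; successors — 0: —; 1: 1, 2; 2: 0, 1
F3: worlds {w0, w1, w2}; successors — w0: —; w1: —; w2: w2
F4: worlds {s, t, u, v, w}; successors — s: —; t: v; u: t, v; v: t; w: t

The schema corresponds to convergence: ∀x ∀y ∀z (Rxy ∧ Rxz → ∃w (Ryw ∧ Rzw)).
F1: fails — Rvw and Rvu but w and u have no common successor.
F2: fails — R20 and R20 but 0 and 0 have no common successor.
F3: satisfies the condition.
F4: fails — Ruv and Rut but v and t have no common successor.

F3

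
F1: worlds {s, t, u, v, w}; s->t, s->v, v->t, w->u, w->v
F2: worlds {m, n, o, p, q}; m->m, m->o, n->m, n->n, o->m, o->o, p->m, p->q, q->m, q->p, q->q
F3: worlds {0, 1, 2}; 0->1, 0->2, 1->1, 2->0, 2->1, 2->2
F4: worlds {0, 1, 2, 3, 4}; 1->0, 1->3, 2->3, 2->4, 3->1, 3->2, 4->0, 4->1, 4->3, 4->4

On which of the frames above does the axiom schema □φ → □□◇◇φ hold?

Frame correspondent (Sahlqvist): ∀x ∀z (xR²z → ∃w (xRw ∧ zR²w)) — i.e. a generalized confluence (Geach) condition.
F1: fails — sR²t but no w* with sRw* and tR²w*.
F2: satisfies the condition.
F3: satisfies the condition.
F4: fails — 1R²1 but no w with 1Rw and 1R²w.
Valid on: F2, F3.

F2, F3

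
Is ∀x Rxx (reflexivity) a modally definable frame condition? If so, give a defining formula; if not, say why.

Yes: it is reflexivity, defined by the T schema □r → r.

Yes — defined by □r → r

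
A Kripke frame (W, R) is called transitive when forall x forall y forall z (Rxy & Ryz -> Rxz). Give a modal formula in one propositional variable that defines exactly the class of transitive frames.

This is transitivity; the standard corresponding axiom is 4: □p → □□p.
Suppose □p→□□p is valid. Take Rxy, Ryz and set V(p)={w : Rxw}. Then □p at x, so □□p at x, so □p at y, so p at z, i.e. Rxz.

□p → □□p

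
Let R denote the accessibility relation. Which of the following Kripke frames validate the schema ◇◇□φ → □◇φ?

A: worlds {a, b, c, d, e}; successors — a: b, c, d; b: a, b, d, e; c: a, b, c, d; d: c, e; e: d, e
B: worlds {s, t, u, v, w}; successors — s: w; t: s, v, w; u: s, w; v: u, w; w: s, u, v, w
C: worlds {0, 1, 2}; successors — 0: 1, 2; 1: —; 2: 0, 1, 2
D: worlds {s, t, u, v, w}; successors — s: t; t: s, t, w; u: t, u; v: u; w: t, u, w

The schema corresponds to a generalized confluence (Geach) condition: ∀x ∀y ∀z ((xR²y ∧ xRz) → ∃w (yRw ∧ zRw)).
A: ✓.
B: ✓.
C: fails — 0R²0, 0R1 but no w with 0Rw and 1Rw.
D: ✓.

A, B, D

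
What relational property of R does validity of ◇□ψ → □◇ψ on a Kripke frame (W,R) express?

Suppose ◇□ψ→□◇ψ is valid. Take Rxy, Rxz and set V(ψ)={w : Ryw}. Then □ψ at y so ◇□ψ at x, so □◇ψ at x, so ◇ψ at z, giving w with Rzw and Ryw.
Conversely, on a frame with convergence the schema holds at every world under every valuation.
Frame condition: ∀x ∀y ∀z (Rxy ∧ Rxz → ∃w (Ryw ∧ Rzw)).

convergence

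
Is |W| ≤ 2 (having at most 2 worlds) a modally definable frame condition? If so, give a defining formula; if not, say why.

No

Modal frame validity is preserved under disjoint unions.
Any modal formula valid on each of 3 disjoint one-world frames is valid on their disjoint union (validity is preserved under disjoint unions). Each one-world frame has |W|=1≤2, but the union has |W|=3.
Hence having at most 2 worlds is not modally definable.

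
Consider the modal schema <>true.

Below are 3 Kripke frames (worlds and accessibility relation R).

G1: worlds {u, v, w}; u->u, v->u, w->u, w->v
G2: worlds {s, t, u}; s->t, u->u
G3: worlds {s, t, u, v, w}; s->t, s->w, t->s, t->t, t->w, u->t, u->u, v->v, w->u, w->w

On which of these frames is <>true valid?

G1, G3

Frame correspondent (Sahlqvist): forall x exists y Rxy — i.e. seriality.
G1: condition met.
G2: fails — world t has no successor.
G3: condition met.
Valid on: G1, G3.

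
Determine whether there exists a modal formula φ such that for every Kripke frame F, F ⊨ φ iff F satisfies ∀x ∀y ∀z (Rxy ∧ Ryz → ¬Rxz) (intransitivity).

Any modally definable frame class is closed under surjective bounded morphisms.
The 5-cycle (worlds w0,w1,w2,w3,w4 with w0→w1→w2→w3→w4→w0) is intransitive. Mapping every world to a single reflexive point • is a surjective bounded morphism; the reflexive point is not intransitive (R••∧R•• but R••).
So no modal formula (or set of formulas) defines exactly the intransitive frames.

Not modally definable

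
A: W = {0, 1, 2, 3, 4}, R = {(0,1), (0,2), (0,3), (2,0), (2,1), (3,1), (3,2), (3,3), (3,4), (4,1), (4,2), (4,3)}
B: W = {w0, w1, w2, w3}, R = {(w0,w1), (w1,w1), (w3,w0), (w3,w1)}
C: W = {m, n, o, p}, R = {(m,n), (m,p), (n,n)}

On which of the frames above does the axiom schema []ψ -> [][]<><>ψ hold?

The schema corresponds to a generalized confluence (Geach) condition: forall x forall z (x R^2 z -> exists w (xRw & z R^2 w)).
A: fails — 0R²1 but no w with 0Rw and 1R²w.
B: condition met.
C: condition met.

B, C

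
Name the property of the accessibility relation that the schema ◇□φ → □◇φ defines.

Convergence

Suppose ◇□φ→□◇φ is valid. Take Rxy, Rxz and set V(φ)={w : Ryw}. Then □φ at y so ◇□φ at x, so □◇φ at x, so ◇φ at z, giving w with Rzw and Ryw.
Conversely, on a frame with convergence the schema holds at every world under every valuation.
So the correspondent is convergence.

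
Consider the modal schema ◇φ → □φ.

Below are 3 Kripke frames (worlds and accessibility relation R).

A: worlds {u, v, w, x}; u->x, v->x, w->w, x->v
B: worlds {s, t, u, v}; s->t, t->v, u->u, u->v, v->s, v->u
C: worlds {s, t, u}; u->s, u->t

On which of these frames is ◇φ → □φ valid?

A

The schema corresponds to partial functionality: ∀x ∀y ∀z (Rxy ∧ Rxz → y = z).
A: condition met.
B: fails — u sees both u and v.
C: fails — u sees both s and t.
Valid on: A.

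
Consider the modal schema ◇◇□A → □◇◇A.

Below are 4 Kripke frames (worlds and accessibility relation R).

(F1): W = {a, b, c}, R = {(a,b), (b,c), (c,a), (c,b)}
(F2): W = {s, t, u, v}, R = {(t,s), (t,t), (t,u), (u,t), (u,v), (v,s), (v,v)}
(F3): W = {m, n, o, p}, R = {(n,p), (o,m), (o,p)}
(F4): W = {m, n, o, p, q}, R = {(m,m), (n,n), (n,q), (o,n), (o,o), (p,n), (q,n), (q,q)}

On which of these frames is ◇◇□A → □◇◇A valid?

Frame correspondent (Sahlqvist): ∀x ∀y ∀z ((xR²y ∧ xRz) → ∃w (yRw ∧ zR²w)) — i.e. a generalized confluence (Geach) condition.
(F1): fails — cR²b, cRb but no w with bRw and bR²w.
(F2): fails — tR²s, tRs but no w with sRw and sR²w.
(F3): satisfies the condition.
(F4): satisfies the condition.

(F3), (F4)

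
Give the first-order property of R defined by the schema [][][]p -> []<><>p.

forall x forall z (xRz -> exists w (x R^3 w & z R^2 w))

This is a Sahlqvist (Geach-type) schema ◇^0□^3p → □^1◇^2p.
Minimal-valuation argument: fix x; take any y with xR^0y and any z with xR^1z. Set V(p) to the set of worlds R-reachable from y in exactly 3 steps. Then □^3p holds at y, so the antecedent holds at x; validity forces ◇^2p at z, giving a w with zR^2w and yR^3w.
First-order correspondent: forall x forall z (xRz -> exists w (x R^3 w & z R^2 w)).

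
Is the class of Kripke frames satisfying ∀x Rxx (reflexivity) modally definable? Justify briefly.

Definable; □q → q defines it

This is a Sahlqvist condition; the T axiom □q → q defines it.
Suppose □q→q is valid. At any x set V(q)={w : Rxw}. Then □q holds at x, so q holds at x, i.e. Rxx.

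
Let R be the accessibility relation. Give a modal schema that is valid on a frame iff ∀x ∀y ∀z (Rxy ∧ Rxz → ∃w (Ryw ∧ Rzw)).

◇□s → □◇s

This is convergence; the standard corresponding axiom is .2: ◇□s → □◇s.
Suppose ◇□s→□◇s is valid. Take Rxy, Rxz and set V(s)={w : Ryw}. Then □s at y so ◇□s at x, so □◇s at x, so ◇s at z, giving w with Rzw and Ryw.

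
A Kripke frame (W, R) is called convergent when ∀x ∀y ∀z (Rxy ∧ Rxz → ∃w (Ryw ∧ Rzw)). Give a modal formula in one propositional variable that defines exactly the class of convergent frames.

◇□r → □◇r

This is convergence; the standard corresponding axiom is .2: ◇□r → □◇r.
Suppose ◇□r→□◇r is valid. Take Rxy, Rxz and set V(r)={w : Ryw}. Then □r at y so ◇□r at x, so □◇r at x, so ◇r at z, giving w with Rzw and Ryw.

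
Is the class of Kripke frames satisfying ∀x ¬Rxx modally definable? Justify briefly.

If a class were modally definable it would be closed under surjective bounded morphisms (Goldblatt–Thomason).
The 2-cycle (worlds 0,1 with 0→1→0) is irreflexive, and the map sending every world to a single reflexive point • is a surjective bounded morphism (forth: every edge maps to (•,•); back: every world has a successor). So any modal formula valid on the 2-cycle is also valid on the reflexive point, which is not irreflexive.
So the class is not modally definable.

No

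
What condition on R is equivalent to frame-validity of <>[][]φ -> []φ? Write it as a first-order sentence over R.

This is a Sahlqvist (Geach-type) schema ◇^1□^2φ → □^1◇^0φ.
First-order correspondent: forall x forall y forall z ((xRy & xRz) -> exists w (y R^2 w & z = w)).

forall x forall y forall z ((xRy & xRz) -> exists w (y R^2 w & z = w))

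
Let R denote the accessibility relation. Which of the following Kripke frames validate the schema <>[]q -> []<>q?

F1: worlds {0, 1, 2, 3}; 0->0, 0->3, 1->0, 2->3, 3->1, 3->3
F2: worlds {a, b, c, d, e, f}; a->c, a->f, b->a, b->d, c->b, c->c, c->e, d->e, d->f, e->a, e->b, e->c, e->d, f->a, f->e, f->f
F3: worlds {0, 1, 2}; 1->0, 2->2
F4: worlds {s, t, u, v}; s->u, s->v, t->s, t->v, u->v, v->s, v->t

Frame correspondent (Sahlqvist): forall x forall y forall z (Rxy & Rxz -> exists w (Ryw & Rzw)) — i.e. convergence.
F1: fails — R31 and R33 but 1 and 3 have no common successor.
F2: fails — Rcc and Rcb but c and b have no common successor.
F3: fails — R10 and R10 but 0 and 0 have no common successor.
F4: fails — Rsv and Rsu but v and u have no common successor.
Valid on no frame.

none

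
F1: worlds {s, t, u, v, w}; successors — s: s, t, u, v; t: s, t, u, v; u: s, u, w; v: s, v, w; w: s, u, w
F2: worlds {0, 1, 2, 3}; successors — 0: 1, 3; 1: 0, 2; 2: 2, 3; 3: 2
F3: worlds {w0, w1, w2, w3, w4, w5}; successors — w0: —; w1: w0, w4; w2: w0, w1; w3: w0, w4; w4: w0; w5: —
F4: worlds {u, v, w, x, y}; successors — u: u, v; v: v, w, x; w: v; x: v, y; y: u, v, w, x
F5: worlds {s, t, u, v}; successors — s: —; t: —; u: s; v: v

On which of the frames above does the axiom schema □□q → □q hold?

Frame correspondent (Sahlqvist): ∀x ∀y (Rxy → ∃z (Rxz ∧ Rzy)) — i.e. density.
F1: satisfies the condition.
F2: fails — R10 but no z with R1z and Rz0.
F3: fails — Rw4w0 but no z with Rw4z and Rzw0.
F4: fails — Rxy but no z with Rxz and Rzy.
F5: fails — Rus but no z with Ruz and Rzs.
Valid on: F1.

F1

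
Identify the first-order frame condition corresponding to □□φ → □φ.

Density

Suppose □□φ→□φ is valid. Take Rxy and set V(φ)={w : xR²w}. Then □□φ at x, so □φ at x, so φ at y, i.e. ∃z(Rxz∧Rzy).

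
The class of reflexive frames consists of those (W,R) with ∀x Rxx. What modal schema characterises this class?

The condition is reflexivity. The T schema □p → p defines it.
Suppose □p→p is valid. At any x set V(p)={w : Rxw}. Then □p holds at x, so p holds at x, i.e. Rxx.

□p → p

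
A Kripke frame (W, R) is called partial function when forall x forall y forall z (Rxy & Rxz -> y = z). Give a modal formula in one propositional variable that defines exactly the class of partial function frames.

◇r → □r

This is partial functionality; the standard corresponding axiom is CD: ◇r → □r.
Suppose ◇r→□r is valid. Take Rxy, Rxz and set V(r)={y}. Then ◇r at x, so □r at x, so r at z, i.e. z=y.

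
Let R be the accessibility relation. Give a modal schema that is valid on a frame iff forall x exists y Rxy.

□q → ◇q

The condition is seriality. The D schema □q → ◇q defines it.
Suppose □q→◇q is valid. At any x set V(q)=W. Then □q at x, so ◇q at x, so x has a successor.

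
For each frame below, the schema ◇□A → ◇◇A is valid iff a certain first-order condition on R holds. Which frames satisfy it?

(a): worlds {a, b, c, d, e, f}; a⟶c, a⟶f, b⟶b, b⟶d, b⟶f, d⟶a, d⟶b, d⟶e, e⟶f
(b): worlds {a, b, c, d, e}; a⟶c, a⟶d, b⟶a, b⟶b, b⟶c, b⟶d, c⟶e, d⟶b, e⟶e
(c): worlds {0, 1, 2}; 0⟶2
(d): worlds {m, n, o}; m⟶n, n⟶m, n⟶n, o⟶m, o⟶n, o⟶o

(b), (d)

The schema corresponds to a generalized confluence (Geach) condition: ∀x ∀y (xRy → ∃w (yRw ∧ xR²w)).
(a): fails — aRc but no w with cRw and aR²w.
(b): condition met.
(c): fails — 0R2 but no w with 2Rw and 0R²w.
(d): condition met.
Valid on: (b), (d).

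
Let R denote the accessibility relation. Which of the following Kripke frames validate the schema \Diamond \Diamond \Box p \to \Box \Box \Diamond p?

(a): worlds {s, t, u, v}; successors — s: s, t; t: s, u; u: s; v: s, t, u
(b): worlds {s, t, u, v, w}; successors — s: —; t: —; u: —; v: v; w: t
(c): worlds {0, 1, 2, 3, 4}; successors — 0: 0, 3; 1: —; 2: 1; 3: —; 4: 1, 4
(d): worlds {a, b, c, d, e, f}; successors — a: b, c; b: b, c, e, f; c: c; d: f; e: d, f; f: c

(a), (b)

Frame correspondent (Sahlqvist): \forall x \forall y \forall z ((x R^2 y \wedge x R^2 z) \to \exists w (yRw \wedge zRw)) — i.e. a generalized confluence (Geach) condition.
(a): ✓.
(b): ✓.
(c): fails — 0R²0, 0R²3 but no w with 0Rw and 3Rw.
(d): fails — aR²c, aR²e but no w with cRw and eRw.
Valid on: (a), (b).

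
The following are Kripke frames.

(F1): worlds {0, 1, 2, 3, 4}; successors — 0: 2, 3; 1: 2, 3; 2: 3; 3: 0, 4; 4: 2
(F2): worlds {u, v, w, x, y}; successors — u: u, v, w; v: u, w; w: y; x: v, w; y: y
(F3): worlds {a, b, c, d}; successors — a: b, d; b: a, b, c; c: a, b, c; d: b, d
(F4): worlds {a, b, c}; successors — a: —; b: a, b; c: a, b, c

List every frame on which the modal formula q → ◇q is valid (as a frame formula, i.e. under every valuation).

Frame correspondent (Sahlqvist): ∀x Rxx — i.e. reflexivity.
(F1): fails — world 0 does not see itself.
(F2): fails — world v does not see itself.
(F3): fails — world a does not see itself.
(F4): fails — world a does not see itself.
Valid on no frame.

none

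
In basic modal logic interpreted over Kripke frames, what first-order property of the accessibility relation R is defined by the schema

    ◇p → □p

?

This is the CD axiom.
It corresponds to partial functionality: ∀x ∀y ∀z (Rxy ∧ Rxz → y = z).

Partial functionality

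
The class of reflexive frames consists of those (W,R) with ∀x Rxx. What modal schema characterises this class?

□p → p

The condition is reflexivity. The T schema □p → p defines it.
Suppose □p→p is valid. At any x set V(p)={w : Rxw}. Then □p holds at x, so p holds at x, i.e. Rxx.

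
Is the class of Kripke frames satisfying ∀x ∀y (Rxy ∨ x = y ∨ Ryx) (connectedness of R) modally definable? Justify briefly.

Modal frame validity is preserved under disjoint unions.
Take 3 disjoint single-world reflexive frames: each is trivially connected, but their disjoint union has 3 worlds with no edge between distinct components, so it is not connected.
Hence connectedness of R is not modally definable.

No — not modally definable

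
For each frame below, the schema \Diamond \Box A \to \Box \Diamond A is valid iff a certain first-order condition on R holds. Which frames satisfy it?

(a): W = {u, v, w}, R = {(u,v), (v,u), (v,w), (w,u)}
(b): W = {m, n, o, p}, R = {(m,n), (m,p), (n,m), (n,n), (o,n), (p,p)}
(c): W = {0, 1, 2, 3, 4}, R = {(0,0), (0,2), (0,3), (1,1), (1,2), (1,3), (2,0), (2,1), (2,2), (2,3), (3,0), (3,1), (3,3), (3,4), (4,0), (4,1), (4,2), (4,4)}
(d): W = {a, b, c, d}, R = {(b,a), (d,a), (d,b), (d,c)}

This is the axiom for convergence; its first-order frame correspondent is \forall x \forall y \forall z (Rxy \wedge Rxz \to \exists w (Ryw \wedge Rzw)).
(a): fails — Rvu and Rvw but u and w have no common successor.
(b): fails — Rmn and Rmp but n and p have no common successor.
(c): holds.
(d): fails — Rba and Rba but a and a have no common successor.

(c)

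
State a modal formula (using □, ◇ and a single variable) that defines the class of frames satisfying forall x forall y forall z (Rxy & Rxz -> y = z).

The condition is partial functionality. The CD schema ◇q → □q defines it.
Suppose ◇q→□q is valid. Take Rxy, Rxz and set V(q)={y}. Then ◇q at x, so □q at x, so q at z, i.e. z=y.

◇q → □q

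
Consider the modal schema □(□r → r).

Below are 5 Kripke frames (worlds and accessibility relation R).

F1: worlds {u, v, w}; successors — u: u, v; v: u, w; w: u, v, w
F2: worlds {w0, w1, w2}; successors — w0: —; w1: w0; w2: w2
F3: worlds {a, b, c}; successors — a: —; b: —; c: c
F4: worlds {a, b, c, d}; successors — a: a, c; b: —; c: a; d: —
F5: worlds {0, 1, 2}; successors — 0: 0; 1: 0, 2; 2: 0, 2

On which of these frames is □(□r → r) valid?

This is the axiom for shift-reflexivity; its first-order frame correspondent is ∀x ∀y (Rxy → Ryy).
F1: fails — Ruv but not Rvv.
F2: fails — Rw1w0 but not Rw0w0.
F3: condition met.
F4: fails — Rac but not Rcc.
F5: condition met.

F3, F5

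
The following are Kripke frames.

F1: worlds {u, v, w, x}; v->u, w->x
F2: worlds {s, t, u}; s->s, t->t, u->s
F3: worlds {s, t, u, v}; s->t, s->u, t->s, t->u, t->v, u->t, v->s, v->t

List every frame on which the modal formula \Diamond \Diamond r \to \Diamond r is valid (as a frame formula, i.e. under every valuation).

F1, F2

The schema corresponds to transitivity: \forall x \forall y \forall z (Rxy \wedge Ryz \to Rxz).
F1: ✓.
F2: ✓.
F3: fails — Rtv and Rvt but not Rtt.
Valid on: F1, F2.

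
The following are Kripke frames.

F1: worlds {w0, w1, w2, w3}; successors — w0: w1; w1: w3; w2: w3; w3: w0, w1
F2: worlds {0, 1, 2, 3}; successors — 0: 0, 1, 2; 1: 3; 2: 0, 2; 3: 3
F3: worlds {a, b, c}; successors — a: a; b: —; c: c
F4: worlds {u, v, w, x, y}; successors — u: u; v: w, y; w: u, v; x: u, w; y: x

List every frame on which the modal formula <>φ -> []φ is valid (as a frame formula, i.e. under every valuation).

F3

Frame correspondent (Sahlqvist): forall x forall y forall z (Rxy & Rxz -> y = z) — i.e. partial functionality.
F1: fails — w3 sees both w0 and w1.
F2: fails — 0 sees both 0 and 1.
F3: satisfies the condition.
F4: fails — v sees both w and y.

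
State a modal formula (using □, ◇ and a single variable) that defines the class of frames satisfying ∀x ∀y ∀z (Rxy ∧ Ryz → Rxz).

□p → □□p

A defining formula is □p → □□p (the 4 axiom).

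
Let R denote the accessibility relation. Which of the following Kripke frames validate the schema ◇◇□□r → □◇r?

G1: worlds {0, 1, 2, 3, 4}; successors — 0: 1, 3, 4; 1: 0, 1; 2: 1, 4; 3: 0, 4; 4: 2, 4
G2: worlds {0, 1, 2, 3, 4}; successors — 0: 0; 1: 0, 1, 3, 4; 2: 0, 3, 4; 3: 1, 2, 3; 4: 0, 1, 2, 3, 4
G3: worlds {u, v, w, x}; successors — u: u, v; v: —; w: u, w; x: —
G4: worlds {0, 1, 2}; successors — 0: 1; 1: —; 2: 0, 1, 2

The schema corresponds to a generalized confluence (Geach) condition: ∀x ∀y ∀z ((xR²y ∧ xRz) → ∃w (yR²w ∧ zRw)).
G1: ✓.
G2: fails — 1R²0, 1R3 but no w with 0R²w and 3Rw.
G3: fails — uR²u, uRv but no t with uR²t and vRt.
G4: fails — 2R²0, 2R0 but no w with 0R²w and 0Rw.
Valid on: G1.

G1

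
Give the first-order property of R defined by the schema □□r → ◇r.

This is a Sahlqvist (Geach-type) schema ◇^0□^2r → □^0◇^1r.
First-order correspondent: ∀x ∃w (xR²w ∧ xRw).

∀x ∃w (xR²w ∧ xRw)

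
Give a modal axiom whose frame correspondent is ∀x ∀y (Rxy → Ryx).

s → □◇s

The condition is symmetry. The B schema s → □◇s defines it.
Suppose s→□◇s is valid. Take Rxy and set V(s)={x}. Then s at x, so □◇s at x, so ◇s at y, so some z with Ryz has s; z=x, i.e. Ryx.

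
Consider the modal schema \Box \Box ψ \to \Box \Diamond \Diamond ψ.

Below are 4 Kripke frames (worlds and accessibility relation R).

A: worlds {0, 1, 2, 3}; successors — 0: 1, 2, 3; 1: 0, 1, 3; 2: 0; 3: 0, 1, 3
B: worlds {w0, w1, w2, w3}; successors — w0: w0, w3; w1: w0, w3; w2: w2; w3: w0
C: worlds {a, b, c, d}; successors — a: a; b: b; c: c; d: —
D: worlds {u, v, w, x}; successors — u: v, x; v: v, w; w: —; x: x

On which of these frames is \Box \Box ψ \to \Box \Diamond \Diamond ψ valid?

A, B, C

Frame correspondent (Sahlqvist): \forall x \forall z (xRz \to \exists w (x R^2 w \wedge z R^2 w)) — i.e. a generalized confluence (Geach) condition.
A: holds.
B: holds.
C: holds.
D: fails — vRw but no t with vR²t and wR²t.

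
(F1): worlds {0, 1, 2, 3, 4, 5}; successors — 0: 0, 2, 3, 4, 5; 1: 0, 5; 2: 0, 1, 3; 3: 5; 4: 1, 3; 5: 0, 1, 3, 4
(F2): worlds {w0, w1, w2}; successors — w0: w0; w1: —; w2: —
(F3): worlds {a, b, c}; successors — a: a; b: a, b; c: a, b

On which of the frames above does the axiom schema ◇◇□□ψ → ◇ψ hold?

The schema corresponds to a generalized confluence (Geach) condition: ∀x ∀y (xR²y → ∃w (yR²w ∧ xRw)).
(F1): fails — 3R²3 but no w with 3R²w and 3Rw.
(F2): condition met.
(F3): condition met.
Valid on: (F2), (F3).

(F2), (F3)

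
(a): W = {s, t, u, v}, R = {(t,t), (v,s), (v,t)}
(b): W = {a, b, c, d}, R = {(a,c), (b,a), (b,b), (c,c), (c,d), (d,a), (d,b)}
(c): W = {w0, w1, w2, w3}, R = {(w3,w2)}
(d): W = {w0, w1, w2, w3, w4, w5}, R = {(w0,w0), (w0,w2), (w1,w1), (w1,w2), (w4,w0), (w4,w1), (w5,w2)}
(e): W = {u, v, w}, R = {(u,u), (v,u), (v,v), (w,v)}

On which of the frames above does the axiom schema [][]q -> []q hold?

This is the axiom for density; its first-order frame correspondent is forall x forall y (Rxy -> exists z (Rxz & Rzy)).
(a): fails — Rvs but no z with Rvz and Rzs.
(b): ✓.
(c): fails — Rw3w2 but no z with Rw3z and Rzw2.
(d): fails — Rw5w2 but no z with Rw5z and Rzw2.
(e): ✓.

(b), (e)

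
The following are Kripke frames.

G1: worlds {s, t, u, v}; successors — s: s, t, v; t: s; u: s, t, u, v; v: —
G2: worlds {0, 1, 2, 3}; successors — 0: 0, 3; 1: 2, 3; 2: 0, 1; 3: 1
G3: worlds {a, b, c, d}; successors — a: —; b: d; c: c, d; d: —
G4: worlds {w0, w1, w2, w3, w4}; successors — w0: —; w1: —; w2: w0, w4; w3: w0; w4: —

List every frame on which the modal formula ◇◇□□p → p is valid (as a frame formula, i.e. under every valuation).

G4

The schema corresponds to a generalized confluence (Geach) condition: ∀x ∀y (xR²y → ∃w (yR²w ∧ x = w)).
G1: fails — sR²v but no w with vR²w and s=w.
G2: fails — 0R²3 but no w with 3R²w and 0=w.
G3: fails — cR²d but no w with dR²w and c=w.
G4: satisfies the condition.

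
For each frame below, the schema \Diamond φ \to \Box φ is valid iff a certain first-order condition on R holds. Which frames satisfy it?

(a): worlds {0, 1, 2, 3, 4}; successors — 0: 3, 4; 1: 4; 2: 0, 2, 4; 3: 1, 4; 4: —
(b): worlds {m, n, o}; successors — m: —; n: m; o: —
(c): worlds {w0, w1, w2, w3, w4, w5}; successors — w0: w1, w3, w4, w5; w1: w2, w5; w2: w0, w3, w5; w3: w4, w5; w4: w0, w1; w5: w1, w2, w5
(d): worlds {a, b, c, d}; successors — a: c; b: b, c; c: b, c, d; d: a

Frame correspondent (Sahlqvist): \forall x \forall y \forall z (Rxy \wedge Rxz \to y = z) — i.e. partial functionality.
(a): fails — 0 sees both 3 and 4.
(b): ✓.
(c): fails — w0 sees both w1 and w3.
(d): fails — b sees both b and c.

(b)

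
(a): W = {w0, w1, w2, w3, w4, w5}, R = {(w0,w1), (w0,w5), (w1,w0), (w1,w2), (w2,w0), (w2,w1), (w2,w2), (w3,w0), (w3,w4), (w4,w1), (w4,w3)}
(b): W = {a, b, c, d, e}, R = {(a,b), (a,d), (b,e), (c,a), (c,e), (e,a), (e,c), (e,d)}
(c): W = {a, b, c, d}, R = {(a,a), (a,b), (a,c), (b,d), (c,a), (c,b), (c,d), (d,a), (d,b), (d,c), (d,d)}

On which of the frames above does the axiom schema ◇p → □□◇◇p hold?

(c)

The schema corresponds to a generalized confluence (Geach) condition: ∀x ∀y ∀z ((xRy ∧ xR²z) → ∃w (y = w ∧ zR²w)).
(a): fails — w0Rw1, w0R²w0 but no w with w1=w and w0R²w.
(b): fails — bRe, bR²c but no w with e=w and cR²w.
(c): condition met.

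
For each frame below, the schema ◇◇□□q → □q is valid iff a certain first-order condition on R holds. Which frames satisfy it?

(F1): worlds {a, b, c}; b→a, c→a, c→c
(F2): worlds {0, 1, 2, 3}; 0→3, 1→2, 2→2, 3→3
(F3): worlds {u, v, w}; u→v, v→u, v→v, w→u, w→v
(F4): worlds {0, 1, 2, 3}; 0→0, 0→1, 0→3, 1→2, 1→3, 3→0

This is the axiom for a generalized confluence (Geach) condition; its first-order frame correspondent is ∀x ∀y ∀z ((xR²y ∧ xRz) → ∃w (yR²w ∧ z = w)).
(F1): fails — cR²a, cRa but no w with aR²w and a=w.
(F2): holds.
(F3): holds.
(F4): fails — 0R²1, 0R1 but no w with 1R²w and 1=w.
Valid on: (F2), (F3).

(F2), (F3)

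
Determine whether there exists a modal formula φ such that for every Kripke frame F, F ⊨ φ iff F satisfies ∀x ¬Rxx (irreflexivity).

Not definable by any modal formula

Any modally definable frame class is closed under surjective bounded morphisms.
The 4-cycle (worlds s,t,u,v with s→t→u→v→s) is irreflexive, and the map sending every world to a single reflexive point • is a surjective bounded morphism (forth: every edge maps to (•,•); back: every world has a successor). So any modal formula valid on the 4-cycle is also valid on the reflexive point, which is not irreflexive.
So no modal formula (or set of formulas) defines exactly the irreflexive frames.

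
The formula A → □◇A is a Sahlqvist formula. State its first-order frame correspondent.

Suppose A→□◇A is valid. Take Rxy and set V(A)={x}. Then A at x, so □◇A at x, so ◇A at y, so some z with Ryz has A; z=x, i.e. Ryx.

Symmetry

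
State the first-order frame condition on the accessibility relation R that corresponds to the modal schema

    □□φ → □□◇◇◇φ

This is a Sahlqvist (Geach-type) schema ◇^0□^2φ → □^2◇^3φ.
First-order correspondent: ∀x ∀z (xR²z → ∃w (xR²w ∧ zR³w)).

∀x ∀z (xR²z → ∃w (xR²w ∧ zR³w))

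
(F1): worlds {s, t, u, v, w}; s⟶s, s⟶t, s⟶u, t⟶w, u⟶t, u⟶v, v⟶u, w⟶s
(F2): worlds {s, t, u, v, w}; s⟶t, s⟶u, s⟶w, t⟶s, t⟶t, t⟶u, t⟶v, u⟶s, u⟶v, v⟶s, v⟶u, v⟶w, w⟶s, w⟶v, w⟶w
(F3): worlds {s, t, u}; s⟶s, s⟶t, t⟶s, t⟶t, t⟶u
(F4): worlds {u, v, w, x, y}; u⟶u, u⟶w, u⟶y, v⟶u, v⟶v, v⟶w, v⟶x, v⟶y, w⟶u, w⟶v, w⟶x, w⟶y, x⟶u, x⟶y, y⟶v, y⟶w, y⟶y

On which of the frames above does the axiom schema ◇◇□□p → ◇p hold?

This is the axiom for a generalized confluence (Geach) condition; its first-order frame correspondent is ∀x ∀y (xR²y → ∃w (yR²w ∧ xRw)).
(F1): fails — uR²u but no w* with uR²w* and uRw*.
(F2): satisfies the condition.
(F3): fails — sR²u but no w with uR²w and sRw.
(F4): satisfies the condition.

(F2), (F4)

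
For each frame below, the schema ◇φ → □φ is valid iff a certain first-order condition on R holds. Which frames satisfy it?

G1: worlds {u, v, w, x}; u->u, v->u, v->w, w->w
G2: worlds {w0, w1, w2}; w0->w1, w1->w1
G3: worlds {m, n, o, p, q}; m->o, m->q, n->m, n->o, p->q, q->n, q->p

This is the axiom for partial functionality; its first-order frame correspondent is ∀x ∀y ∀z (Rxy ∧ Rxz → y = z).
G1: fails — v sees both u and w.
G2: holds.
G3: fails — m sees both o and q.
Valid on: G2.

G2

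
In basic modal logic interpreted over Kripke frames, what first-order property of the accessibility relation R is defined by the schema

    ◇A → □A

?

Partial functionality

This is the CD axiom.
Its frame correspondent is partial functionality — ∀x ∀y ∀z (Rxy ∧ Rxz → y = z).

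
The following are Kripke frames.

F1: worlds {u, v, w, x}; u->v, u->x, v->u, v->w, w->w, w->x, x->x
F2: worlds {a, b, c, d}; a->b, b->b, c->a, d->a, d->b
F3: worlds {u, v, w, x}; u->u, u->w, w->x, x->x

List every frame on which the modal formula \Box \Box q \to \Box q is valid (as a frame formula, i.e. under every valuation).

F3

This is the axiom for density; its first-order frame correspondent is \forall x \forall y (Rxy \to \exists z (Rxz \wedge Rzy)).
F1: fails — Ruv but no z with Ruz and Rzv.
F2: fails — Rca but no z with Rcz and Rza.
F3: holds.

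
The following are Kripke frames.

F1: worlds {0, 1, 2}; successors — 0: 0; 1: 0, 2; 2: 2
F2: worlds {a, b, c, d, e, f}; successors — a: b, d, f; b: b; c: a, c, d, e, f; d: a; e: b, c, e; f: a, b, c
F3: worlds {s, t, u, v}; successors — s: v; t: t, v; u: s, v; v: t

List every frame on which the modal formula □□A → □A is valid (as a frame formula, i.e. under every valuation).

This is the axiom for density; its first-order frame correspondent is ∀x ∀y (Rxy → ∃z (Rxz ∧ Rzy)).
F1: ✓.
F2: fails — Rda but no z with Rdz and Rza.
F3: fails — Rus but no z with Ruz and Rzs.
Valid on: F1.

F1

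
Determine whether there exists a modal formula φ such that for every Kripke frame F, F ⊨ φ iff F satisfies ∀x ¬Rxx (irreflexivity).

If a class were modally definable it would be closed under surjective bounded morphisms (Goldblatt–Thomason).
The 5-cycle (worlds 0,1,2,3,4 with 0→1→2→3→4→0) is irreflexive, and the map sending every world to a single reflexive point • is a surjective bounded morphism (forth: every edge maps to (•,•); back: every world has a successor). So any modal formula valid on the 5-cycle is also valid on the reflexive point, which is not irreflexive.
So no modal formula (or set of formulas) defines exactly the irreflexive frames.

Not modally definable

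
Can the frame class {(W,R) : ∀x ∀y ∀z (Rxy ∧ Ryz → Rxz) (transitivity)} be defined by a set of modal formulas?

Yes: it is transitivity, defined by the 4 schema □q → □□q.
Suppose □q→□□q is valid. Take Rxy, Ryz and set V(q)={w : Rxw}. Then □q at x, so □□q at x, so □q at y, so q at z, i.e. Rxz.

Definable; □q → □□q defines it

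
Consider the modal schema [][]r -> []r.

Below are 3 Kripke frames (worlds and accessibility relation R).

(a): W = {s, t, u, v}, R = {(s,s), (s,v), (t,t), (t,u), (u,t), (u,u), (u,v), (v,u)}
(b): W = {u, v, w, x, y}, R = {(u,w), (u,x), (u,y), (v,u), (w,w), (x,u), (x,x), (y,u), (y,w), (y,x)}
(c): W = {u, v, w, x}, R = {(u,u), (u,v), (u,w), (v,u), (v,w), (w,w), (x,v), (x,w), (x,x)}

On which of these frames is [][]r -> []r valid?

(a), (c)

The schema corresponds to density: forall x forall y (Rxy -> exists z (Rxz & Rzy)).
(a): holds.
(b): fails — Rvu but no z with Rvz and Rzu.
(c): holds.
Valid on: (a), (c).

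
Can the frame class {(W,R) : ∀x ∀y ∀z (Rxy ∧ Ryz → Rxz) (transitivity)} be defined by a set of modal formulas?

Definable; □p → □□p defines it

The condition is transitivity. A defining modal formula is □p → □□p.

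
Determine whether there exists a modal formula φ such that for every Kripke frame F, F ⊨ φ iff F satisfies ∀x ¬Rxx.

Modal frame validity is preserved under surjective bounded morphisms.
The 4-cycle (worlds a,b,c,d with a→b→c→d→a) is irreflexive, and the map sending every world to a single reflexive point • is a surjective bounded morphism (forth: every edge maps to (•,•); back: every world has a successor). So any modal formula valid on the 4-cycle is also valid on the reflexive point, which is not irreflexive.
So no modal formula (or set of formulas) defines exactly the irreflexive frames.

No — not modally definable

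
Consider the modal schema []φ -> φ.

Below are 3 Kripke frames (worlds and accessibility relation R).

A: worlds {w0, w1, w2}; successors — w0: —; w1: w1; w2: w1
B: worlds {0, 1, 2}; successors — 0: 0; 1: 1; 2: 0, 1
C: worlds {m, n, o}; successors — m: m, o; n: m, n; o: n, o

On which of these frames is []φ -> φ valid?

C

This is the axiom for reflexivity; its first-order frame correspondent is forall x Rxx.
A: fails — world w0 does not see itself.
B: fails — world 2 does not see itself.
C: satisfies the condition.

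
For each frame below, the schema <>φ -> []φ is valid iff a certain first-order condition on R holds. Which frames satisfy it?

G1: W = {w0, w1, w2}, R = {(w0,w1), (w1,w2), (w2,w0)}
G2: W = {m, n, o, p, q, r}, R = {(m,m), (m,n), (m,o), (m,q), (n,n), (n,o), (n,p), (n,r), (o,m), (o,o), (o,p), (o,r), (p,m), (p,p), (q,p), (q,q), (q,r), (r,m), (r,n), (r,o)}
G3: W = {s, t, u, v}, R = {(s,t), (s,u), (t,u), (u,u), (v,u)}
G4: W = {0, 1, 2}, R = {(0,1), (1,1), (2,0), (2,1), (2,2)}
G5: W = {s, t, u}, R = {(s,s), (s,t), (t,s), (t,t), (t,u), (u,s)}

G1

Frame correspondent (Sahlqvist): forall x forall y forall z (Rxy & Rxz -> y = z) — i.e. partial functionality.
G1: condition met.
G2: fails — m sees both m and n.
G3: fails — s sees both t and u.
G4: fails — 2 sees both 0 and 1.
G5: fails — s sees both s and t.
Valid on: G1.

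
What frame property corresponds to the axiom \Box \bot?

Emptiness of R

□⊥ is valid iff no world has any successor (otherwise □⊥ fails at any world with one).
Conversely, any frame satisfying \forall x \forall y \neg Rxy validates the schema.
Frame condition: \forall x \forall y \neg Rxy.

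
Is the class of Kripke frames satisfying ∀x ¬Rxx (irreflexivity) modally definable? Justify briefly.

No

Any modally definable frame class is closed under surjective bounded morphisms.
The 5-cycle (worlds w0,w1,w2,w3,w4 with w0→w1→w2→w3→w4→w0) is irreflexive, and the map sending every world to a single reflexive point • is a surjective bounded morphism (forth: every edge maps to (•,•); back: every world has a successor). So any modal formula valid on the 5-cycle is also valid on the reflexive point, which is not irreflexive.
So the class is not modally definable.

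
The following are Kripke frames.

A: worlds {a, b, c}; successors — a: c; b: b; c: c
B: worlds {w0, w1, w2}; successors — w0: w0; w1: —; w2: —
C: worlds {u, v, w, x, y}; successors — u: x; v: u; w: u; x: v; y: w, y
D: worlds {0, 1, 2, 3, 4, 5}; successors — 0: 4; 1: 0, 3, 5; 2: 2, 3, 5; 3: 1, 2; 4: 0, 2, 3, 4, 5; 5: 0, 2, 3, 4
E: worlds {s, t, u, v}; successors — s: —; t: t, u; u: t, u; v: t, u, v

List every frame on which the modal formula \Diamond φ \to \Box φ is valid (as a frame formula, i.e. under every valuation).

A, B

Frame correspondent (Sahlqvist): \forall x \forall y \forall z (Rxy \wedge Rxz \to y = z) — i.e. partial functionality.
A: condition met.
B: condition met.
C: fails — y sees both w and y.
D: fails — 1 sees both 0 and 3.
E: fails — t sees both t and u.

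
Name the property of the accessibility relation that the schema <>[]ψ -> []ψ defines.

the Euclidean property: forall x forall y forall z (Rxy & Rxz -> Ryz)

This schema is equivalent to the 5 axiom ◇ψ → □◇ψ.
Its frame correspondent is the Euclidean property — forall x forall y forall z (Rxy & Rxz -> Ryz).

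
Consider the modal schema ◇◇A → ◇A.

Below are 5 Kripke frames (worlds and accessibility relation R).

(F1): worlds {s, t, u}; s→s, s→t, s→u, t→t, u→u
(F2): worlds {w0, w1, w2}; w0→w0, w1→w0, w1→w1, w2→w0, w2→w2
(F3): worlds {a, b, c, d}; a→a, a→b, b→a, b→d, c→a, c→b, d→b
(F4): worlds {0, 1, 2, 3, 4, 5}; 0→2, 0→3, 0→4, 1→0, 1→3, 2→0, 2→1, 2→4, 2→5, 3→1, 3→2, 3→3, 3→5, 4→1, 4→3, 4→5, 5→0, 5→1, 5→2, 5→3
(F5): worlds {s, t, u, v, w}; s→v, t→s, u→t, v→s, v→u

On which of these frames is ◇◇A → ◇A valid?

(F1), (F2)

Frame correspondent (Sahlqvist): ∀x ∀y ∀z (Rxy ∧ Ryz → Rxz) — i.e. transitivity.
(F1): holds.
(F2): holds.
(F3): fails — Rab and Rbd but not Rad.
(F4): fails — R53 and R35 but not R55.
(F5): fails — Rut and Rts but not Rus.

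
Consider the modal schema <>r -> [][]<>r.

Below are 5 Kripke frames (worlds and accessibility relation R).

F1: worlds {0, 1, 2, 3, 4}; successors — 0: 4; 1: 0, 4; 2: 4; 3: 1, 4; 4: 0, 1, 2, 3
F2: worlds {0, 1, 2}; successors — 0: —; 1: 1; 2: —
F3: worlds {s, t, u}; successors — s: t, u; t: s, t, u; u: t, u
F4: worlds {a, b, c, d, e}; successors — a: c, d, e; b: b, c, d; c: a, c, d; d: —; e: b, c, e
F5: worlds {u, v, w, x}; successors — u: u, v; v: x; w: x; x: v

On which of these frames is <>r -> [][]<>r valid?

The schema corresponds to a generalized confluence (Geach) condition: forall x forall y forall z ((xRy & x R^2 z) -> exists w (y = w & zRw)).
F1: fails — 1R0, 1R²0 but no w with 0=w and 0Rw.
F2: satisfies the condition.
F3: fails — tRs, tR²s but no w with s=w and sRw.
F4: fails — aRc, aR²d but no w with c=w and dRw.
F5: fails — uRu, uR²v but no t with u=t and vRt.

F2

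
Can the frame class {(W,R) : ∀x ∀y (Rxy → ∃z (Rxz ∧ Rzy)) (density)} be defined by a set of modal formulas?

Definable; □□r → □r defines it

The condition is density. A defining modal formula is □□r → □r.
Suppose □□r→□r is valid. Take Rxy and set V(r)={w : xR²w}. Then □□r at x, so □r at x, so r at y, i.e. ∃z(Rxz∧Rzy).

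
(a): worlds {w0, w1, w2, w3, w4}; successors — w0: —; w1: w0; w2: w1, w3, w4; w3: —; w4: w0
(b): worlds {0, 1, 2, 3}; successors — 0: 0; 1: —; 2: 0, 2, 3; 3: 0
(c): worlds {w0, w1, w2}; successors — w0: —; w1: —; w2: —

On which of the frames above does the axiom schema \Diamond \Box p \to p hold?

The schema corresponds to symmetry: \forall x \forall y (Rxy \to Ryx).
(a): fails — Rw1w0 but not Rw0w1.
(b): fails — R23 but not R32.
(c): holds.
Valid on: (c).

(c)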